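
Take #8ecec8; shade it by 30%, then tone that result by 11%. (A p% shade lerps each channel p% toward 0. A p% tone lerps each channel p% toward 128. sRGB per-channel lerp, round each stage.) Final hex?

#668e8b

#8ecec8 is rgb(142, 206, 200).
Lerp each channel 30% toward 0:
  R: 142 − 42.6 = 99.4 → 99
  G: 206 + 0.3×(0−206) = 206 − 61.8 = 144.2 → 144
  B: 200 + 0.3×(0−200) = 200 − 60 = 140 → 140
After the shade: rgb(99, 144, 140) = #63908c.
Per channel, c → c + 0.11(128 − c):
  R: 99 + 0.11×(128−99) = 99 + 3.19 = 102.19 → 102
  G: 144 − 1.76 = 142.24 → 142
  B: 140 + 0.11×(128−140) = 140 − 1.32 = 138.68 → 139
rgb(102, 142, 139) = #668e8b.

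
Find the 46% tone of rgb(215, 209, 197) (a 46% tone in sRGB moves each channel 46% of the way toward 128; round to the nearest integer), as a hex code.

A 46% tone moves each channel 46% toward 128:
  R: 215 − 40.02 = 174.98 → 175
  G: 209 + 0.46×(128−209) = 209 − 37.26 = 171.74 → 172
  B: 197 + 0.46×(128−197) = 197 − 31.74 = 165.26 → 165
rgb(175, 172, 165) = #AFACA5.

#AFACA5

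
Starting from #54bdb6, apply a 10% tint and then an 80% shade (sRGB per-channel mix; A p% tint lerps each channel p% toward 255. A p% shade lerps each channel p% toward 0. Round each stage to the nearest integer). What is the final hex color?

#142726

#54bdb6 is rgb(84, 189, 182).
Lerp each channel 10% toward 255:
  R: 84 + 0.1×(255−84) = 84 + 17.1 = 101.1 → 101
  G: 189 + 6.6 = 195.6 → 196
  B: 182 + 7.3 = 189.3 → 189
After the tint: rgb(101, 196, 189) = #65c4bd.
An 80% shade moves each channel 80% toward 0:
  R: 101 + 0.8×(0−101) = 101 − 80.8 = 20.2 → 20
  G: 196 − 156.8 = 39.2 → 39
  B: 189 − 151.2 = 37.8 → 38
rgb(20, 39, 38) = #142726.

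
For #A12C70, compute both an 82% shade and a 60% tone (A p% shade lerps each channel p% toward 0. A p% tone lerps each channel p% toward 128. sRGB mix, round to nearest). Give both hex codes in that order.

#A12C70 is rgb(161, 44, 112).
82% shade:
  R: 161 + 0.82×(0−161) = 161 − 132.02 = 28.98 → 29
  G: 44 + 0.82×(0−44) = 44 − 36.08 = 7.92 → 8
  B: 112 − 91.84 = 20.16 → 20
  → #1D0814
60% tone:
  R: 161 − 19.8 = 141.2 → 141
  G: 44 + 0.6×(128−44) = 44 + 50.4 = 94.4 → 94
  B: 112 + 0.6×(128−112) = 112 + 9.6 = 121.6 → 122
  → #8D5E7A

#1D0814, #8D5E7A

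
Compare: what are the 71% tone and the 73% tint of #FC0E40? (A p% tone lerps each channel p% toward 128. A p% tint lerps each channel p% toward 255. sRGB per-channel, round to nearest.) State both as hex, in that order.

#FC0E40 is rgb(252, 14, 64).
71% tone:
  R: 252 + 0.71×(128−252) = 252 − 88.04 = 163.96 → 164
  G: 14 + 0.71×(128−14) = 14 + 80.94 = 94.94 → 95
  B: 64 + 45.44 = 109.44 → 109
  → #A45F6D
73% tint:
  R: 252 + 0.73×(255−252) = 252 + 2.19 = 254.19 → 254
  G: 14 + 175.93 = 189.93 → 190
  B: 64 + 0.73×(255−64) = 64 + 139.43 = 203.43 → 203
  → #FEBECB

#A45F6D, #FEBECB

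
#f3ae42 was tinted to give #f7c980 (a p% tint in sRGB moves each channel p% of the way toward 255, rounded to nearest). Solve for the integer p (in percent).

33%

#f3ae42 is rgb(243, 174, 66); #f7c980 is rgb(247, 201, 128).
On the B channel (widest range): 128 ≈ 66 + (p/100)(255 − 66), so p ≈ 100×(128 − 66)/(255 − 66) = 6200/189 = 32.80.
p = 33 reproduces all three channels after rounding.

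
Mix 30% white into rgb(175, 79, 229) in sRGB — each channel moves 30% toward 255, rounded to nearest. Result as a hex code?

#C784ED

Lerp each channel 30% toward 255:
  R: 175 + 0.3×(255−175) = 175 + 24 = 199 → 199
  G: 79 + 52.8 = 131.8 → 132
  B: 229 + 0.3×(255−229) = 229 + 7.8 = 236.8 → 237
rgb(199, 132, 237) = #C784ED.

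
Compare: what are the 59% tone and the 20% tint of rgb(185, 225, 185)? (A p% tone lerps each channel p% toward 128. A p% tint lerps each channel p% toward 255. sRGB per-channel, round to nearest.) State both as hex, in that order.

59% tone:
  R: 185 + 0.59×(128−185) = 185 − 33.63 = 151.37 → 151
  G: 225 − 57.23 = 167.77 → 168
  B: 185 + 0.59×(128−185) = 185 − 33.63 = 151.37 → 151
  → #97a897
20% tint:
  R: 185 + 0.2×(255−185) = 185 + 14 = 199 → 199
  G: 225 + 0.2×(255−225) = 225 + 6 = 231 → 231
  B: 185 + 0.2×(255−185) = 185 + 14 = 199 → 199
  → #c7e7c7

#97a897, #c7e7c7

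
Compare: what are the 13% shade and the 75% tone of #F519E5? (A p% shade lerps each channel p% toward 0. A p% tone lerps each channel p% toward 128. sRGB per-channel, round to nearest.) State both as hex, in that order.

#D516C7, #9D6699

#F519E5 is rgb(245, 25, 229).
13% shade:
  R: 245 + 0.13×(0−245) = 245 − 31.85 = 213.15 → 213
  G: 25 − 3.25 = 21.75 → 22
  B: 229 − 29.77 = 199.23 → 199
  → #D516C7
75% tone:
  R: 245 + 0.75×(128−245) = 245 − 87.75 = 157.25 → 157
  G: 25 + 0.75×(128−25) = 25 + 77.25 = 102.25 → 102
  B: 229 + 0.75×(128−229) = 229 − 75.75 = 153.25 → 153
  → #9D6699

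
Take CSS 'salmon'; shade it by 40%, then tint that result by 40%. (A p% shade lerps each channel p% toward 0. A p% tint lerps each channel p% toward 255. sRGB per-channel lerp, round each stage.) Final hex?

CSS salmon is rgb(250, 128, 114).
Per channel, c → c + 0.4(0 − c):
  R: 250 + 0.4×(0−250) = 250 − 100 = 150 → 150
  G: 128 − 51.2 = 76.8 → 77
  B: 114 + 0.4×(0−114) = 114 − 45.6 = 68.4 → 68
After the shade: rgb(150, 77, 68) = #964d44.
Lerp each channel 40% toward 255:
  R: 150 + 0.4×(255−150) = 150 + 42 = 192 → 192
  G: 77 + 71.2 = 148.2 → 148
  B: 68 + 74.8 = 142.8 → 143
rgb(192, 148, 143) = #c0948f.

#c0948f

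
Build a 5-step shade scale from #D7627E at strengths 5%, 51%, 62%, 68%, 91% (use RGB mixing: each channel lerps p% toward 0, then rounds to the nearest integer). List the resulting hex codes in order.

#CC5D78, #69303E, #522530, #451F28, #13090B

#D7627E is rgb(215, 98, 126).
5%: (215 − 10.75 = 204.25→204, 98 − 4.9 = 93.1→93, 126 − 6.3 = 119.7→120) → #CC5D78
51%: (215 − 109.65 = 105.35→105, 98 − 49.98 = 48.02→48, 126 − 64.26 = 61.74→62) → #69303E
62%: (215 − 133.3 = 81.7→82, 98 − 60.76 = 37.24→37, 126 − 78.12 = 47.88→48) → #522530
68%: (215 − 146.2 = 68.8→69, 98 − 66.64 = 31.36→31, 126 − 85.68 = 40.32→40) → #451F28
91%: (215 − 195.65 = 19.35→19, 98 − 89.18 = 8.82→9, 126 − 114.66 = 11.34→11) → #13090B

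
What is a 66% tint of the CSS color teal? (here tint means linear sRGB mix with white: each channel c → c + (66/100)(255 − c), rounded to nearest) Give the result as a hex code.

CSS teal is rgb(0, 128, 128).
Lerp each channel 66% toward 255:
  R: 0 + 168.3 = 168.3 → 168
  G: 128 + 0.66×(255−128) = 128 + 83.82 = 211.82 → 212
  B: 128 + 83.82 = 211.82 → 212
rgb(168, 212, 212) = #A8D4D4.

#A8D4D4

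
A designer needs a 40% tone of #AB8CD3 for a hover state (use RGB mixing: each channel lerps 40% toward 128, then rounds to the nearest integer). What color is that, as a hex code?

#9A87B2

#AB8CD3 is rgb(171, 140, 211).
A 40% tone moves each channel 40% toward 128:
  R: 171 + 0.4×(128−171) = 171 − 17.2 = 153.8 → 154
  G: 140 + 0.4×(128−140) = 140 − 4.8 = 135.2 → 135
  B: 211 + 0.4×(128−211) = 211 − 33.2 = 177.8 → 178
rgb(154, 135, 178) = #9A87B2.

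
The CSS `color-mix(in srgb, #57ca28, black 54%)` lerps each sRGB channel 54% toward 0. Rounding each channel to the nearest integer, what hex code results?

#57ca28 is rgb(87, 202, 40).
A 54% shade moves each channel 54% toward 0:
  R: 87 − 46.98 = 40.02 → 40
  G: 202 − 109.08 = 92.92 → 93
  B: 40 + 0.54×(0−40) = 40 − 21.6 = 18.4 → 18
rgb(40, 93, 18) = #285d12.

#285d12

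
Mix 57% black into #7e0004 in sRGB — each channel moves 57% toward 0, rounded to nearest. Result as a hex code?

#360002

#7e0004 is rgb(126, 0, 4).
A 57% shade moves each channel 57% toward 0:
  R: 126 + 0.57×(0−126) = 126 − 71.82 = 54.18 → 54
  G: 0 + 0 = 0 → 0
  B: 4 + 0.57×(0−4) = 4 − 2.28 = 1.72 → 2
rgb(54, 0, 2) = #360002.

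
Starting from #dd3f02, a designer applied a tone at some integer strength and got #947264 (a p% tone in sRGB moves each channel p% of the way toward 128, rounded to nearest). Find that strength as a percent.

78%

#dd3f02 is rgb(221, 63, 2); #947264 is rgb(148, 114, 100).
On the B channel (widest range): 100 ≈ 2 + (p/100)(128 − 2), so p ≈ 100×(100 − 2)/(128 − 2) = 9800/126 = 77.78.
p = 78 reproduces all three channels after rounding.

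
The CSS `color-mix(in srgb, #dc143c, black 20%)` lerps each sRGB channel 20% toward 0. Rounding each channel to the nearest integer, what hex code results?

#b01030

#dc143c is rgb(220, 20, 60).
Per channel, c → c + 0.2(0 − c):
  R: 220 + 0.2×(0−220) = 220 − 44 = 176 → 176
  G: 20 − 4 = 16 → 16
  B: 60 − 12 = 48 → 48
rgb(176, 16, 48) = #b01030.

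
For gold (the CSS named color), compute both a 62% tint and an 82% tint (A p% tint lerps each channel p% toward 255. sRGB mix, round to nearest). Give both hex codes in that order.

CSS gold is rgb(255, 215, 0).
62% tint:
  R: 255 + 0.62×(255−255) = 255 + 0 = 255 → 255
  G: 215 + 24.8 = 239.8 → 240
  B: 0 + 0.62×(255−0) = 0 + 158.1 = 158.1 → 158
  → #FFF09E
82% tint:
  R: 255 + 0.82×(255−255) = 255 + 0 = 255 → 255
  G: 215 + 0.82×(255−215) = 215 + 32.8 = 247.8 → 248
  B: 0 + 209.1 = 209.1 → 209
  → #FFF8D1

#FFF09E, #FFF8D1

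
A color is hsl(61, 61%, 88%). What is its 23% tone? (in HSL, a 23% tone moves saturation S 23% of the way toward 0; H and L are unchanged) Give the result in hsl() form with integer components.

hsl(61, 47%, 88%)

S moves 23% from 61 toward 0: 61 − 14.03 = 46.97 → 47.
H and L are unchanged.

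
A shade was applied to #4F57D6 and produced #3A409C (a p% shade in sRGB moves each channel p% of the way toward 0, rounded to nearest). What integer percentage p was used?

27%

#4F57D6 is rgb(79, 87, 214); #3A409C is rgb(58, 64, 156).
On the B channel (widest range): 156 ≈ 214 + (p/100)(0 − 214), so p ≈ 100×(156 − 214)/(0 − 214) = -5800/-214 = 27.10.
p = 27 reproduces all three channels after rounding.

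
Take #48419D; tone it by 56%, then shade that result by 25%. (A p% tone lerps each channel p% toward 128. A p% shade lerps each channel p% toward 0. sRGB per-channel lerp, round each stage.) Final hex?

#48419D is rgb(72, 65, 157).
Lerp each channel 56% toward 128:
  R: 72 + 0.56×(128−72) = 72 + 31.36 = 103.36 → 103
  G: 65 + 0.56×(128−65) = 65 + 35.28 = 100.28 → 100
  B: 157 − 16.24 = 140.76 → 141
After the tone: rgb(103, 100, 141) = #67648D.
A 25% shade moves each channel 25% toward 0:
  R: 103 + 0.25×(0−103) = 103 − 25.75 = 77.25 → 77
  G: 100 + 0.25×(0−100) = 100 − 25 = 75 → 75
  B: 141 − 35.25 = 105.75 → 106
rgb(77, 75, 106) = #4D4B6A.

#4D4B6A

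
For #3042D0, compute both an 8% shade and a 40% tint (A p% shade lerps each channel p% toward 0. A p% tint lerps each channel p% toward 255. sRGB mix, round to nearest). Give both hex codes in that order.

#3042D0 is rgb(48, 66, 208).
8% shade:
  R: 48 + 0.08×(0−48) = 48 − 3.84 = 44.16 → 44
  G: 66 + 0.08×(0−66) = 66 − 5.28 = 60.72 → 61
  B: 208 + 0.08×(0−208) = 208 − 16.64 = 191.36 → 191
  → #2C3DBF
40% tint:
  R: 48 + 0.4×(255−48) = 48 + 82.8 = 130.8 → 131
  G: 66 + 0.4×(255−66) = 66 + 75.6 = 141.6 → 142
  B: 208 + 18.8 = 226.8 → 227
  → #838EE3

#2C3DBF, #838EE3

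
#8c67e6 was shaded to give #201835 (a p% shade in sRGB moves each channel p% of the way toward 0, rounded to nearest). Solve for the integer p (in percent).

#8c67e6 is rgb(140, 103, 230); #201835 is rgb(32, 24, 53).
On the B channel (widest range): 53 ≈ 230 + (p/100)(0 − 230), so p ≈ 100×(53 − 230)/(0 − 230) = -17700/-230 = 76.96.
p = 77 reproduces all three channels after rounding.

77%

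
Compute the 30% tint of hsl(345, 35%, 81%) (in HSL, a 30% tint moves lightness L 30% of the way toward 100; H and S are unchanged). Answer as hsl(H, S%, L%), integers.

L moves 30% from 81 toward 100: 81 + 5.7 = 86.7 → 87.
H and S are unchanged.

hsl(345, 35%, 87%)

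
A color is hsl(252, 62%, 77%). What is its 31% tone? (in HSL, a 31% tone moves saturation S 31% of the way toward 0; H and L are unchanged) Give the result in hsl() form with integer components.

S moves 31% from 62 toward 0: 62 − 19.22 = 42.78 → 43.
H and L are unchanged.

hsl(252, 43%, 77%)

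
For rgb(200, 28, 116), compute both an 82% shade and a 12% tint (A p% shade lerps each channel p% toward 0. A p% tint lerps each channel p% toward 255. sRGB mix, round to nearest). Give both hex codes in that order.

82% shade:
  R: 200 + 0.82×(0−200) = 200 − 164 = 36 → 36
  G: 28 − 22.96 = 5.04 → 5
  B: 116 + 0.82×(0−116) = 116 − 95.12 = 20.88 → 21
  → #240515
12% tint:
  R: 200 + 0.12×(255−200) = 200 + 6.6 = 206.6 → 207
  G: 28 + 0.12×(255−28) = 28 + 27.24 = 55.24 → 55
  B: 116 + 16.68 = 132.68 → 133
  → #cf3785

#240515, #cf3785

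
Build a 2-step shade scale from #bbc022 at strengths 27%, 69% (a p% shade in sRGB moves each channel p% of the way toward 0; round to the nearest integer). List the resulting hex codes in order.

#bbc022 is rgb(187, 192, 34).
27%: (187 − 50.49 = 136.51→137, 192 − 51.84 = 140.16→140, 34 − 9.18 = 24.82→25) → #898c19
69%: (187 − 129.03 = 57.97→58, 192 − 132.48 = 59.52→60, 34 − 23.46 = 10.54→11) → #3a3c0b

#898c19, #3a3c0b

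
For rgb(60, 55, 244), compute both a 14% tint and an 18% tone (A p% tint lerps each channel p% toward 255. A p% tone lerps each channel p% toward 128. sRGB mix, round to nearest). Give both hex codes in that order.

14% tint:
  R: 60 + 27.3 = 87.3 → 87
  G: 55 + 0.14×(255−55) = 55 + 28 = 83 → 83
  B: 244 + 0.14×(255−244) = 244 + 1.54 = 245.54 → 246
  → #5753F6
18% tone:
  R: 60 + 0.18×(128−60) = 60 + 12.24 = 72.24 → 72
  G: 55 + 0.18×(128−55) = 55 + 13.14 = 68.14 → 68
  B: 244 + 0.18×(128−244) = 244 − 20.88 = 223.12 → 223
  → #4844DF

#5753F6, #4844DF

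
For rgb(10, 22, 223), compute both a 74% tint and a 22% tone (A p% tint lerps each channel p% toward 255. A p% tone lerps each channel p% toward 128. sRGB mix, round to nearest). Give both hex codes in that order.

74% tint:
  R: 10 + 0.74×(255−10) = 10 + 181.3 = 191.3 → 191
  G: 22 + 0.74×(255−22) = 22 + 172.42 = 194.42 → 194
  B: 223 + 0.74×(255−223) = 223 + 23.68 = 246.68 → 247
  → #BFC2F7
22% tone:
  R: 10 + 25.96 = 35.96 → 36
  G: 22 + 0.22×(128−22) = 22 + 23.32 = 45.32 → 45
  B: 223 − 20.9 = 202.1 → 202
  → #242DCA

#BFC2F7, #242DCA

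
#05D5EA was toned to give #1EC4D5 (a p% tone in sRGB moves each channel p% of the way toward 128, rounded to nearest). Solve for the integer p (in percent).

#05D5EA is rgb(5, 213, 234); #1EC4D5 is rgb(30, 196, 213).
On the R channel (widest range): 30 ≈ 5 + (p/100)(128 − 5), so p ≈ 100×(30 − 5)/(128 − 5) = 2500/123 = 20.33.
p = 20 reproduces all three channels after rounding.

20%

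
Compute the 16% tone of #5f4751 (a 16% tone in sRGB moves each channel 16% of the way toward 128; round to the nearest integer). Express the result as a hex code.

#5f4751 is rgb(95, 71, 81).
A 16% tone moves each channel 16% toward 128:
  R: 95 + 0.16×(128−95) = 95 + 5.28 = 100.28 → 100
  G: 71 + 0.16×(128−71) = 71 + 9.12 = 80.12 → 80
  B: 81 + 0.16×(128−81) = 81 + 7.52 = 88.52 → 89
rgb(100, 80, 89) = #645059.

#645059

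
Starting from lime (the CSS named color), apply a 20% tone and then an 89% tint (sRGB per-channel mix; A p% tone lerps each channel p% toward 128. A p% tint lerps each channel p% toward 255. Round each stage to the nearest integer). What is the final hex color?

CSS lime is rgb(0, 255, 0).
Per channel, c → c + 0.2(128 − c):
  R: 0 + 0.2×(128−0) = 0 + 25.6 = 25.6 → 26
  G: 255 + 0.2×(128−255) = 255 − 25.4 = 229.6 → 230
  B: 0 + 0.2×(128−0) = 0 + 25.6 = 25.6 → 26
After the tone: rgb(26, 230, 26) = #1AE61A.
Lerp each channel 89% toward 255:
  R: 26 + 0.89×(255−26) = 26 + 203.81 = 229.81 → 230
  G: 230 + 0.89×(255−230) = 230 + 22.25 = 252.25 → 252
  B: 26 + 0.89×(255−26) = 26 + 203.81 = 229.81 → 230
rgb(230, 252, 230) = #E6FCE6.

#E6FCE6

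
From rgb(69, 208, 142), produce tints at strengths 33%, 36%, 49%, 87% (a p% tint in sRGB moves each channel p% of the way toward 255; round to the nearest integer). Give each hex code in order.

33%: (69 + 61.38 = 130.38→130, 208 + 15.51 = 223.51→224, 142 + 37.29 = 179.29→179) → #82E0B3
36%: (69 + 66.96 = 135.96→136, 208 + 16.92 = 224.92→225, 142 + 40.68 = 182.68→183) → #88E1B7
49%: (69 + 91.14 = 160.14→160, 208 + 23.03 = 231.03→231, 142 + 55.37 = 197.37→197) → #A0E7C5
87%: (69 + 161.82 = 230.82→231, 208 + 40.89 = 248.89→249, 142 + 98.31 = 240.31→240) → #E7F9F0

#82E0B3, #88E1B7, #A0E7C5, #E7F9F0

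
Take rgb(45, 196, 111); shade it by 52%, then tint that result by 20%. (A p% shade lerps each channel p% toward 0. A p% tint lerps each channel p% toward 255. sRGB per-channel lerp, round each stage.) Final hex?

A 52% shade moves each channel 52% toward 0:
  R: 45 + 0.52×(0−45) = 45 − 23.4 = 21.6 → 22
  G: 196 − 101.92 = 94.08 → 94
  B: 111 + 0.52×(0−111) = 111 − 57.72 = 53.28 → 53
After the shade: rgb(22, 94, 53) = #165e35.
Lerp each channel 20% toward 255:
  R: 22 + 0.2×(255−22) = 22 + 46.6 = 68.6 → 69
  G: 94 + 0.2×(255−94) = 94 + 32.2 = 126.2 → 126
  B: 53 + 0.2×(255−53) = 53 + 40.4 = 93.4 → 93
rgb(69, 126, 93) = #457e5d.

#457e5d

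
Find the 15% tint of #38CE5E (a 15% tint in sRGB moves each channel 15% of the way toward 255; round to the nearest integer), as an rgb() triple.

rgb(86, 213, 118)

#38CE5E is rgb(56, 206, 94).
A 15% tint moves each channel 15% toward 255:
  R: 56 + 0.15×(255−56) = 56 + 29.85 = 85.85 → 86
  G: 206 + 7.35 = 213.35 → 213
  B: 94 + 0.15×(255−94) = 94 + 24.15 = 118.15 → 118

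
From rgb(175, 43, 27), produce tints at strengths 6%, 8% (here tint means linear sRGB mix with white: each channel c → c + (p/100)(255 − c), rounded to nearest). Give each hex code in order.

6%: (175 + 4.8 = 179.8→180, 43 + 12.72 = 55.72→56, 27 + 13.68 = 40.68→41) → #b43829
8%: (175 + 6.4 = 181.4→181, 43 + 16.96 = 59.96→60, 27 + 18.24 = 45.24→45) → #b53c2d

#b43829, #b53c2d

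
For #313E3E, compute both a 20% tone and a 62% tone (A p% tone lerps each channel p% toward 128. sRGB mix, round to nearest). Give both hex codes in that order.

#414B4B, #626767

#313E3E is rgb(49, 62, 62).
20% tone:
  R: 49 + 0.2×(128−49) = 49 + 15.8 = 64.8 → 65
  G: 62 + 0.2×(128−62) = 62 + 13.2 = 75.2 → 75
  B: 62 + 0.2×(128−62) = 62 + 13.2 = 75.2 → 75
  → #414B4B
62% tone:
  R: 49 + 0.62×(128−49) = 49 + 48.98 = 97.98 → 98
  G: 62 + 0.62×(128−62) = 62 + 40.92 = 102.92 → 103
  B: 62 + 40.92 = 102.92 → 103
  → #626767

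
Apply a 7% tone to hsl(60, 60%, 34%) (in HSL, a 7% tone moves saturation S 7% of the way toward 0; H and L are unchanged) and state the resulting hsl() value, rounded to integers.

hsl(60, 56%, 34%)

S moves 7% from 60 toward 0: 60 − 4.2 = 55.8 → 56.
H and L are unchanged.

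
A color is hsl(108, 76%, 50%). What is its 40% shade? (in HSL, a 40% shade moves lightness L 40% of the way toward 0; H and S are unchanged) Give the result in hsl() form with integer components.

L moves 40% from 50 toward 0: 50 − 20 = 30 → 30.
H and S are unchanged.

hsl(108, 76%, 30%)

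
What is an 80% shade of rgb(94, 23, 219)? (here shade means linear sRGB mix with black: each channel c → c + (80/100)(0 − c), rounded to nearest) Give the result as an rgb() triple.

An 80% shade moves each channel 80% toward 0:
  R: 94 + 0.8×(0−94) = 94 − 75.2 = 18.8 → 19
  G: 23 − 18.4 = 4.6 → 5
  B: 219 + 0.8×(0−219) = 219 − 175.2 = 43.8 → 44

rgb(19, 5, 44)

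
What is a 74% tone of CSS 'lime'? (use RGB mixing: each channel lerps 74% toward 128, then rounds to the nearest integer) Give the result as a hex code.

#5fa15f

CSS lime is rgb(0, 255, 0).
Per channel, c → c + 0.74(128 − c):
  R: 0 + 94.72 = 94.72 → 95
  G: 255 + 0.74×(128−255) = 255 − 93.98 = 161.02 → 161
  B: 0 + 0.74×(128−0) = 0 + 94.72 = 94.72 → 95
rgb(95, 161, 95) = #5fa15f.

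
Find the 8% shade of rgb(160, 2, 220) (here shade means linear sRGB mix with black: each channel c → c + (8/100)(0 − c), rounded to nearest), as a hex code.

Per channel, c → c + 0.08(0 − c):
  R: 160 − 12.8 = 147.2 → 147
  G: 2 + 0.08×(0−2) = 2 − 0.16 = 1.84 → 2
  B: 220 − 17.6 = 202.4 → 202
rgb(147, 2, 202) = #9302CA.

#9302CA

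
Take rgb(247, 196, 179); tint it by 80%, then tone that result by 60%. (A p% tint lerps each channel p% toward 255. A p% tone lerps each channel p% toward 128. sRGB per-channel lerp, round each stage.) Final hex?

#b2aead

An 80% tint moves each channel 80% toward 255:
  R: 247 + 0.8×(255−247) = 247 + 6.4 = 253.4 → 253
  G: 196 + 0.8×(255−196) = 196 + 47.2 = 243.2 → 243
  B: 179 + 0.8×(255−179) = 179 + 60.8 = 239.8 → 240
After the tint: rgb(253, 243, 240) = #fdf3f0.
Per channel, c → c + 0.6(128 − c):
  R: 253 + 0.6×(128−253) = 253 − 75 = 178 → 178
  G: 243 + 0.6×(128−243) = 243 − 69 = 174 → 174
  B: 240 + 0.6×(128−240) = 240 − 67.2 = 172.8 → 173
rgb(178, 174, 173) = #b2aead.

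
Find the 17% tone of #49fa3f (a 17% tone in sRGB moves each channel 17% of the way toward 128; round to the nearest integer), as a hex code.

#52e54a

#49fa3f is rgb(73, 250, 63).
Per channel, c → c + 0.17(128 − c):
  R: 73 + 0.17×(128−73) = 73 + 9.35 = 82.35 → 82
  G: 250 + 0.17×(128−250) = 250 − 20.74 = 229.26 → 229
  B: 63 + 0.17×(128−63) = 63 + 11.05 = 74.05 → 74
rgb(82, 229, 74) = #52e54a.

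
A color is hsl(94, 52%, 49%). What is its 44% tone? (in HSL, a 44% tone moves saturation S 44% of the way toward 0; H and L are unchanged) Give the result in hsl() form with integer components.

S moves 44% from 52 toward 0: 52 − 22.88 = 29.12 → 29.
H and L are unchanged.

hsl(94, 29%, 49%)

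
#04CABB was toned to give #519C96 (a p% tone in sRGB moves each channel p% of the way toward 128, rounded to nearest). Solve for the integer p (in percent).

#04CABB is rgb(4, 202, 187); #519C96 is rgb(81, 156, 150).
On the R channel (widest range): 81 ≈ 4 + (p/100)(128 − 4), so p ≈ 100×(81 − 4)/(128 − 4) = 7700/124 = 62.10.
p = 62 reproduces all three channels after rounding.

62%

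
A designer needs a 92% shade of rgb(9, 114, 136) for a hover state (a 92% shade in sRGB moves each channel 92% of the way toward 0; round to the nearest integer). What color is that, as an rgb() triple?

rgb(1, 9, 11)

Per channel, c → c + 0.92(0 − c):
  R: 9 + 0.92×(0−9) = 9 − 8.28 = 0.72 → 1
  G: 114 + 0.92×(0−114) = 114 − 104.88 = 9.12 → 9
  B: 136 + 0.92×(0−136) = 136 − 125.12 = 10.88 → 11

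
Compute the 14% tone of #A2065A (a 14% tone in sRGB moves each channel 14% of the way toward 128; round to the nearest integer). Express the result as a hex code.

#A2065A is rgb(162, 6, 90).
Per channel, c → c + 0.14(128 − c):
  R: 162 + 0.14×(128−162) = 162 − 4.76 = 157.24 → 157
  G: 6 + 0.14×(128−6) = 6 + 17.08 = 23.08 → 23
  B: 90 + 0.14×(128−90) = 90 + 5.32 = 95.32 → 95
rgb(157, 23, 95) = #9D175F.

#9D175F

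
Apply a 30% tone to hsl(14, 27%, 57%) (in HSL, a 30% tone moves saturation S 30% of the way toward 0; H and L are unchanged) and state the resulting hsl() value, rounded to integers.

S moves 30% from 27 toward 0: 27 − 8.1 = 18.9 → 19.
H and L are unchanged.

hsl(14, 19%, 57%)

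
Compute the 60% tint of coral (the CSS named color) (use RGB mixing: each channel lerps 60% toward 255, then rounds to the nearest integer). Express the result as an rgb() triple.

CSS coral is rgb(255, 127, 80).
Per channel, c → c + 0.6(255 − c):
  R: 255 + 0.6×(255−255) = 255 + 0 = 255 → 255
  G: 127 + 0.6×(255−127) = 127 + 76.8 = 203.8 → 204
  B: 80 + 0.6×(255−80) = 80 + 105 = 185 → 185

rgb(255, 204, 185)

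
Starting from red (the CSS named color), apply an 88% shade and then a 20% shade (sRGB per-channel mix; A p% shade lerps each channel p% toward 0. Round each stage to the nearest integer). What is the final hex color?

#190000

CSS red is rgb(255, 0, 0).
Lerp each channel 88% toward 0:
  R: 255 + 0.88×(0−255) = 255 − 224.4 = 30.6 → 31
  G: 0 + 0.88×(0−0) = 0 + 0 = 0 → 0
  B: 0 + 0 = 0 → 0
After the shade: rgb(31, 0, 0) = #1F0000.
Lerp each channel 20% toward 0:
  R: 31 − 6.2 = 24.8 → 25
  G: 0 + 0.2×(0−0) = 0 + 0 = 0 → 0
  B: 0 + 0 = 0 → 0
rgb(25, 0, 0) = #190000.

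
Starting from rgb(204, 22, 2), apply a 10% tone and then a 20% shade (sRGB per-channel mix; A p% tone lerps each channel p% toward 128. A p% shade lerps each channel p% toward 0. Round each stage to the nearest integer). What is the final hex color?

A 10% tone moves each channel 10% toward 128:
  R: 204 − 7.6 = 196.4 → 196
  G: 22 + 0.1×(128−22) = 22 + 10.6 = 32.6 → 33
  B: 2 + 0.1×(128−2) = 2 + 12.6 = 14.6 → 15
After the tone: rgb(196, 33, 15) = #C4210F.
A 20% shade moves each channel 20% toward 0:
  R: 196 − 39.2 = 156.8 → 157
  G: 33 − 6.6 = 26.4 → 26
  B: 15 + 0.2×(0−15) = 15 − 3 = 12 → 12
rgb(157, 26, 12) = #9D1A0C.

#9D1A0C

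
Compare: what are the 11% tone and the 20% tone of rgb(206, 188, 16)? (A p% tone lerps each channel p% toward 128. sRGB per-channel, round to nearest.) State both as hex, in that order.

#C5B51C, #BEB026

11% tone:
  R: 206 − 8.58 = 197.42 → 197
  G: 188 + 0.11×(128−188) = 188 − 6.6 = 181.4 → 181
  B: 16 + 0.11×(128−16) = 16 + 12.32 = 28.32 → 28
  → #C5B51C
20% tone:
  R: 206 − 15.6 = 190.4 → 190
  G: 188 + 0.2×(128−188) = 188 − 12 = 176 → 176
  B: 16 + 0.2×(128−16) = 16 + 22.4 = 38.4 → 38
  → #BEB026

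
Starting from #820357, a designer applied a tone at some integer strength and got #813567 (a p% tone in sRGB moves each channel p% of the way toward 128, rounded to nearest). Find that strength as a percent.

40%

#820357 is rgb(130, 3, 87); #813567 is rgb(129, 53, 103).
On the G channel (widest range): 53 ≈ 3 + (p/100)(128 − 3), so p ≈ 100×(53 − 3)/(128 − 3) = 5000/125 = 40.00.
p = 40 reproduces all three channels after rounding.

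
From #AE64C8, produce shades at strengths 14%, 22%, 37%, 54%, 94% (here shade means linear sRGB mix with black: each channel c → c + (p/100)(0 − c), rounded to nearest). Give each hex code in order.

#AE64C8 is rgb(174, 100, 200).
14%: (174 − 24.36 = 149.64→150, 100 − 14 = 86→86, 200 − 28 = 172→172) → #9656AC
22%: (174 − 38.28 = 135.72→136, 100 − 22 = 78→78, 200 − 44 = 156→156) → #884E9C
37%: (174 − 64.38 = 109.62→110, 100 − 37 = 63→63, 200 − 74 = 126→126) → #6E3F7E
54%: (174 − 93.96 = 80.04→80, 100 − 54 = 46→46, 200 − 108 = 92→92) → #502E5C
94%: (174 − 163.56 = 10.44→10, 100 − 94 = 6→6, 200 − 188 = 12→12) → #0A060C

#9656AC, #884E9C, #6E3F7E, #502E5C, #0A060C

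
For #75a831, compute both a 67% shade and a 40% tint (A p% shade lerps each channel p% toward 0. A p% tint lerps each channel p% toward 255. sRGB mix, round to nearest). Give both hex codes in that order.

#273710, #accb83

#75a831 is rgb(117, 168, 49).
67% shade:
  R: 117 + 0.67×(0−117) = 117 − 78.39 = 38.61 → 39
  G: 168 − 112.56 = 55.44 → 55
  B: 49 − 32.83 = 16.17 → 16
  → #273710
40% tint:
  R: 117 + 55.2 = 172.2 → 172
  G: 168 + 34.8 = 202.8 → 203
  B: 49 + 0.4×(255−49) = 49 + 82.4 = 131.4 → 131
  → #accb83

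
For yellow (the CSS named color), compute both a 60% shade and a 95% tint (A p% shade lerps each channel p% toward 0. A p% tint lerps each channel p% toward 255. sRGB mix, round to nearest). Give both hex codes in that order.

#666600, #FFFFF2

CSS yellow is rgb(255, 255, 0).
60% shade:
  R: 255 − 153 = 102 → 102
  G: 255 − 153 = 102 → 102
  B: 0 + 0.6×(0−0) = 0 + 0 = 0 → 0
  → #666600
95% tint:
  R: 255 + 0.95×(255−255) = 255 + 0 = 255 → 255
  G: 255 + 0 = 255 → 255
  B: 0 + 0.95×(255−0) = 0 + 242.25 = 242.25 → 242
  → #FFFFF2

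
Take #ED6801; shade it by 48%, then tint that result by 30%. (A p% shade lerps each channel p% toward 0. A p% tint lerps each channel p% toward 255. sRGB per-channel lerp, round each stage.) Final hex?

#ED6801 is rgb(237, 104, 1).
A 48% shade moves each channel 48% toward 0:
  R: 237 + 0.48×(0−237) = 237 − 113.76 = 123.24 → 123
  G: 104 + 0.48×(0−104) = 104 − 49.92 = 54.08 → 54
  B: 1 + 0.48×(0−1) = 1 − 0.48 = 0.52 → 1
After the shade: rgb(123, 54, 1) = #7B3601.
A 30% tint moves each channel 30% toward 255:
  R: 123 + 0.3×(255−123) = 123 + 39.6 = 162.6 → 163
  G: 54 + 0.3×(255−54) = 54 + 60.3 = 114.3 → 114
  B: 1 + 0.3×(255−1) = 1 + 76.2 = 77.2 → 77
rgb(163, 114, 77) = #A3724D.

#A3724D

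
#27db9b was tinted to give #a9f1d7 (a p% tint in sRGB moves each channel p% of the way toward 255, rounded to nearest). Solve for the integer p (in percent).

60%

#27db9b is rgb(39, 219, 155); #a9f1d7 is rgb(169, 241, 215).
On the R channel (widest range): 169 ≈ 39 + (p/100)(255 − 39), so p ≈ 100×(169 − 39)/(255 − 39) = 13000/216 = 60.19.
p = 60 reproduces all three channels after rounding.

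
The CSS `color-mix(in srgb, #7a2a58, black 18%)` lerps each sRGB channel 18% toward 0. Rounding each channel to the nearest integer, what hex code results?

#642248

#7a2a58 is rgb(122, 42, 88).
Per channel, c → c + 0.18(0 − c):
  R: 122 − 21.96 = 100.04 → 100
  G: 42 − 7.56 = 34.44 → 34
  B: 88 − 15.84 = 72.16 → 72
rgb(100, 34, 72) = #642248.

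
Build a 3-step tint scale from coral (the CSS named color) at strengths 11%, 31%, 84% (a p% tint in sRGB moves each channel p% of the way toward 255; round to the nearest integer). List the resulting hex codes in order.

CSS coral is rgb(255, 127, 80).
11%: (255→255, 127 + 14.08 = 141.08→141, 80 + 19.25 = 99.25→99) → #FF8D63
31%: (255→255, 127 + 39.68 = 166.68→167, 80 + 54.25 = 134.25→134) → #FFA786
84%: (255→255, 127 + 107.52 = 234.52→235, 80 + 147 = 227→227) → #FFEBE3

#FF8D63, #FFA786, #FFEBE3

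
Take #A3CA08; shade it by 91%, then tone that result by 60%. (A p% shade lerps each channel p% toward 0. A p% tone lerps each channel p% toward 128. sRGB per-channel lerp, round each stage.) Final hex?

#A3CA08 is rgb(163, 202, 8).
A 91% shade moves each channel 91% toward 0:
  R: 163 − 148.33 = 14.67 → 15
  G: 202 + 0.91×(0−202) = 202 − 183.82 = 18.18 → 18
  B: 8 + 0.91×(0−8) = 8 − 7.28 = 0.72 → 1
After the shade: rgb(15, 18, 1) = #0F1201.
Per channel, c → c + 0.6(128 − c):
  R: 15 + 0.6×(128−15) = 15 + 67.8 = 82.8 → 83
  G: 18 + 66 = 84 → 84
  B: 1 + 0.6×(128−1) = 1 + 76.2 = 77.2 → 77
rgb(83, 84, 77) = #53544D.

#53544D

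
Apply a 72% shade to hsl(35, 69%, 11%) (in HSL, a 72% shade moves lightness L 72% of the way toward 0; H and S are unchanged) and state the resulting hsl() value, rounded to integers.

hsl(35, 69%, 3%)

L moves 72% from 11 toward 0: 11 − 7.92 = 3.08 → 3.
H and S are unchanged.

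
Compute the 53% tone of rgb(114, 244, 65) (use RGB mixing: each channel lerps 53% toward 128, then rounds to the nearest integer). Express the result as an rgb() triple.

rgb(121, 183, 98)

A 53% tone moves each channel 53% toward 128:
  R: 114 + 0.53×(128−114) = 114 + 7.42 = 121.42 → 121
  G: 244 + 0.53×(128−244) = 244 − 61.48 = 182.52 → 183
  B: 65 + 33.39 = 98.39 → 98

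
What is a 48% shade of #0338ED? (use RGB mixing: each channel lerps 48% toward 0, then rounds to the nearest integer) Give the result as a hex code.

#021D7B

#0338ED is rgb(3, 56, 237).
Per channel, c → c + 0.48(0 − c):
  R: 3 + 0.48×(0−3) = 3 − 1.44 = 1.56 → 2
  G: 56 − 26.88 = 29.12 → 29
  B: 237 − 113.76 = 123.24 → 123
rgb(2, 29, 123) = #021D7B.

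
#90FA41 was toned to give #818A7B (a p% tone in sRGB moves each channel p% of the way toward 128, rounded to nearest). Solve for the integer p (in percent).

92%

#90FA41 is rgb(144, 250, 65); #818A7B is rgb(129, 138, 123).
On the G channel (widest range): 138 ≈ 250 + (p/100)(128 − 250), so p ≈ 100×(138 − 250)/(128 − 250) = -11200/-122 = 91.80.
p = 92 reproduces all three channels after rounding.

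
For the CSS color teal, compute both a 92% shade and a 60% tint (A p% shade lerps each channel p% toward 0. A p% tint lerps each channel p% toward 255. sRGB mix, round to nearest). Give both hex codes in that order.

CSS teal is rgb(0, 128, 128).
92% shade:
  R: 0 + 0 = 0 → 0
  G: 128 − 117.76 = 10.24 → 10
  B: 128 + 0.92×(0−128) = 128 − 117.76 = 10.24 → 10
  → #000a0a
60% tint:
  R: 0 + 0.6×(255−0) = 0 + 153 = 153 → 153
  G: 128 + 76.2 = 204.2 → 204
  B: 128 + 0.6×(255−128) = 128 + 76.2 = 204.2 → 204
  → #99cccc

#000a0a, #99cccc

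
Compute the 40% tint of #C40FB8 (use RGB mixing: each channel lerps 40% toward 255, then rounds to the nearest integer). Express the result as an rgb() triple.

#C40FB8 is rgb(196, 15, 184).
Per channel, c → c + 0.4(255 − c):
  R: 196 + 0.4×(255−196) = 196 + 23.6 = 219.6 → 220
  G: 15 + 96 = 111 → 111
  B: 184 + 28.4 = 212.4 → 212

rgb(220, 111, 212)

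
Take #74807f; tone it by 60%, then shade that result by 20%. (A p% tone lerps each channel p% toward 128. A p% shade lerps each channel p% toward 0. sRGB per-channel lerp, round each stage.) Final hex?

#74807f is rgb(116, 128, 127).
Lerp each channel 60% toward 128:
  R: 116 + 0.6×(128−116) = 116 + 7.2 = 123.2 → 123
  G: 128 + 0.6×(128−128) = 128 + 0 = 128 → 128
  B: 127 + 0.6×(128−127) = 127 + 0.6 = 127.6 → 128
After the tone: rgb(123, 128, 128) = #7b8080.
Lerp each channel 20% toward 0:
  R: 123 + 0.2×(0−123) = 123 − 24.6 = 98.4 → 98
  G: 128 + 0.2×(0−128) = 128 − 25.6 = 102.4 → 102
  B: 128 + 0.2×(0−128) = 128 − 25.6 = 102.4 → 102
rgb(98, 102, 102) = #626666.

#626666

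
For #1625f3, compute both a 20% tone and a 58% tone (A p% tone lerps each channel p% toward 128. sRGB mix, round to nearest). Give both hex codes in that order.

#2b37dc, #535ab0

#1625f3 is rgb(22, 37, 243).
20% tone:
  R: 22 + 0.2×(128−22) = 22 + 21.2 = 43.2 → 43
  G: 37 + 0.2×(128−37) = 37 + 18.2 = 55.2 → 55
  B: 243 − 23 = 220 → 220
  → #2b37dc
58% tone:
  R: 22 + 0.58×(128−22) = 22 + 61.48 = 83.48 → 83
  G: 37 + 0.58×(128−37) = 37 + 52.78 = 89.78 → 90
  B: 243 − 66.7 = 176.3 → 176
  → #535ab0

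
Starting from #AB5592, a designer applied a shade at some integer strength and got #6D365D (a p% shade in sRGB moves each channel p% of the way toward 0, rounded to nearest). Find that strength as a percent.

36%

#AB5592 is rgb(171, 85, 146); #6D365D is rgb(109, 54, 93).
On the R channel (widest range): 109 ≈ 171 + (p/100)(0 − 171), so p ≈ 100×(109 − 171)/(0 − 171) = -6200/-171 = 36.26.
p = 36 reproduces all three channels after rounding.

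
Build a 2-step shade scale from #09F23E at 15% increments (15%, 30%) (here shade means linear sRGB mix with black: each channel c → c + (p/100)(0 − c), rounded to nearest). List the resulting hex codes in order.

#09F23E is rgb(9, 242, 62).
15%: (9 − 1.35 = 7.65→8, 242 − 36.3 = 205.7→206, 62 − 9.3 = 52.7→53) → #08CE35
30%: (9 − 2.7 = 6.3→6, 242 − 72.6 = 169.4→169, 62 − 18.6 = 43.4→43) → #06A92B

#08CE35, #06A92B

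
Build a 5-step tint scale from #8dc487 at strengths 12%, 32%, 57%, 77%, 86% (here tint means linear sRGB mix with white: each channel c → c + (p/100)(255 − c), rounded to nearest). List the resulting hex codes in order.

#8dc487 is rgb(141, 196, 135).
12%: (141 + 13.68 = 154.68→155, 196 + 7.08 = 203.08→203, 135 + 14.4 = 149.4→149) → #9bcb95
32%: (141 + 36.48 = 177.48→177, 196 + 18.88 = 214.88→215, 135 + 38.4 = 173.4→173) → #b1d7ad
57%: (141 + 64.98 = 205.98→206, 196 + 33.63 = 229.63→230, 135 + 68.4 = 203.4→203) → #cee6cb
77%: (141 + 87.78 = 228.78→229, 196 + 45.43 = 241.43→241, 135 + 92.4 = 227.4→227) → #e5f1e3
86%: (141 + 98.04 = 239.04→239, 196 + 50.74 = 246.74→247, 135 + 103.2 = 238.2→238) → #eff7ee

#9bcb95, #b1d7ad, #cee6cb, #e5f1e3, #eff7ee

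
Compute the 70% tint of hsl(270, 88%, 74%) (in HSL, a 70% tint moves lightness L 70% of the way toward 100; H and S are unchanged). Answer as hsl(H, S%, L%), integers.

L moves 70% from 74 toward 100: 74 + 18.2 = 92.2 → 92.
H and S are unchanged.

hsl(270, 88%, 92%)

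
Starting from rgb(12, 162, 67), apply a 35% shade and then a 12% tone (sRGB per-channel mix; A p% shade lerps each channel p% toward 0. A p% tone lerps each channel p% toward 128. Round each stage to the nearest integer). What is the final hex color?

Per channel, c → c + 0.35(0 − c):
  R: 12 + 0.35×(0−12) = 12 − 4.2 = 7.8 → 8
  G: 162 − 56.7 = 105.3 → 105
  B: 67 + 0.35×(0−67) = 67 − 23.45 = 43.55 → 44
After the shade: rgb(8, 105, 44) = #08692C.
Per channel, c → c + 0.12(128 − c):
  R: 8 + 14.4 = 22.4 → 22
  G: 105 + 2.76 = 107.76 → 108
  B: 44 + 0.12×(128−44) = 44 + 10.08 = 54.08 → 54
rgb(22, 108, 54) = #166C36.

#166C36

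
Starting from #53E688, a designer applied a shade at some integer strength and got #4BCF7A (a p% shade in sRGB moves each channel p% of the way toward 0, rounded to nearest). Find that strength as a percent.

#53E688 is rgb(83, 230, 136); #4BCF7A is rgb(75, 207, 122).
On the G channel (widest range): 207 ≈ 230 + (p/100)(0 − 230), so p ≈ 100×(207 − 230)/(0 − 230) = -2300/-230 = 10.00.
p = 10 reproduces all three channels after rounding.

10%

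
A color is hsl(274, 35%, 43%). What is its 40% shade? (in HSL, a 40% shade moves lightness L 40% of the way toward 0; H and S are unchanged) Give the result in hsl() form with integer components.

L moves 40% from 43 toward 0: 43 − 17.2 = 25.8 → 26.
H and S are unchanged.

hsl(274, 35%, 26%)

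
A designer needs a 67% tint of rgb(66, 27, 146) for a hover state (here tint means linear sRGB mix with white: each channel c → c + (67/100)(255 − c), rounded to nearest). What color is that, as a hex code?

#C1B4DB

Lerp each channel 67% toward 255:
  R: 66 + 0.67×(255−66) = 66 + 126.63 = 192.63 → 193
  G: 27 + 0.67×(255−27) = 27 + 152.76 = 179.76 → 180
  B: 146 + 0.67×(255−146) = 146 + 73.03 = 219.03 → 219
rgb(193, 180, 219) = #C1B4DB.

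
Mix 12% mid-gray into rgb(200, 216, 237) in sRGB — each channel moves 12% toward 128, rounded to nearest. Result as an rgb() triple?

rgb(191, 205, 224)

A 12% tone moves each channel 12% toward 128:
  R: 200 − 8.64 = 191.36 → 191
  G: 216 − 10.56 = 205.44 → 205
  B: 237 − 13.08 = 223.92 → 224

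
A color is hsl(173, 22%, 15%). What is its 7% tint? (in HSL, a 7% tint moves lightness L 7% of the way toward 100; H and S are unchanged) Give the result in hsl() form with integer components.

L moves 7% from 15 toward 100: 15 + 5.95 = 20.95 → 21.
H and S are unchanged.

hsl(173, 22%, 21%)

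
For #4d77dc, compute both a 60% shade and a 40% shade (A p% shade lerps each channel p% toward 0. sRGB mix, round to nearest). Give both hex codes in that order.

#1f3058, #2e4784

#4d77dc is rgb(77, 119, 220).
60% shade:
  R: 77 + 0.6×(0−77) = 77 − 46.2 = 30.8 → 31
  G: 119 + 0.6×(0−119) = 119 − 71.4 = 47.6 → 48
  B: 220 − 132 = 88 → 88
  → #1f3058
40% shade:
  R: 77 + 0.4×(0−77) = 77 − 30.8 = 46.2 → 46
  G: 119 − 47.6 = 71.4 → 71
  B: 220 − 88 = 132 → 132
  → #2e4784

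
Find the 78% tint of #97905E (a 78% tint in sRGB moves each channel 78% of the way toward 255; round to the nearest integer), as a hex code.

#E8E7DC

#97905E is rgb(151, 144, 94).
Per channel, c → c + 0.78(255 − c):
  R: 151 + 0.78×(255−151) = 151 + 81.12 = 232.12 → 232
  G: 144 + 86.58 = 230.58 → 231
  B: 94 + 0.78×(255−94) = 94 + 125.58 = 219.58 → 220
rgb(232, 231, 220) = #E8E7DC.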